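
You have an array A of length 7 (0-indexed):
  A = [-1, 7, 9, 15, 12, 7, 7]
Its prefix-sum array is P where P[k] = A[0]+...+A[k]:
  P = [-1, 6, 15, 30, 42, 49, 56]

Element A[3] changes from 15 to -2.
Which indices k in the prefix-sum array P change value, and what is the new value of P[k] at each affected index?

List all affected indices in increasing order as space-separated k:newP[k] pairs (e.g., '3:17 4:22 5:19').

Answer: 3:13 4:25 5:32 6:39

Derivation:
P[k] = A[0] + ... + A[k]
P[k] includes A[3] iff k >= 3
Affected indices: 3, 4, ..., 6; delta = -17
  P[3]: 30 + -17 = 13
  P[4]: 42 + -17 = 25
  P[5]: 49 + -17 = 32
  P[6]: 56 + -17 = 39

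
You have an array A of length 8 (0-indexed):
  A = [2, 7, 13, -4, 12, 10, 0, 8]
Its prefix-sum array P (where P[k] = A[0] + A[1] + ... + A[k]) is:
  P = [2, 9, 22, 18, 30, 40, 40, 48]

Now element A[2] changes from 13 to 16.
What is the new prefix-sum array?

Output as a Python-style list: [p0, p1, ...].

Change: A[2] 13 -> 16, delta = 3
P[k] for k < 2: unchanged (A[2] not included)
P[k] for k >= 2: shift by delta = 3
  P[0] = 2 + 0 = 2
  P[1] = 9 + 0 = 9
  P[2] = 22 + 3 = 25
  P[3] = 18 + 3 = 21
  P[4] = 30 + 3 = 33
  P[5] = 40 + 3 = 43
  P[6] = 40 + 3 = 43
  P[7] = 48 + 3 = 51

Answer: [2, 9, 25, 21, 33, 43, 43, 51]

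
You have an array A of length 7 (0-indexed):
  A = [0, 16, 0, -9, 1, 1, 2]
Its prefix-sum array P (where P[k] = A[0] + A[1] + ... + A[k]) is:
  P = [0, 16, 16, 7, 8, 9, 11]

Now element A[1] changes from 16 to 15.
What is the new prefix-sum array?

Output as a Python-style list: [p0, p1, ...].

Change: A[1] 16 -> 15, delta = -1
P[k] for k < 1: unchanged (A[1] not included)
P[k] for k >= 1: shift by delta = -1
  P[0] = 0 + 0 = 0
  P[1] = 16 + -1 = 15
  P[2] = 16 + -1 = 15
  P[3] = 7 + -1 = 6
  P[4] = 8 + -1 = 7
  P[5] = 9 + -1 = 8
  P[6] = 11 + -1 = 10

Answer: [0, 15, 15, 6, 7, 8, 10]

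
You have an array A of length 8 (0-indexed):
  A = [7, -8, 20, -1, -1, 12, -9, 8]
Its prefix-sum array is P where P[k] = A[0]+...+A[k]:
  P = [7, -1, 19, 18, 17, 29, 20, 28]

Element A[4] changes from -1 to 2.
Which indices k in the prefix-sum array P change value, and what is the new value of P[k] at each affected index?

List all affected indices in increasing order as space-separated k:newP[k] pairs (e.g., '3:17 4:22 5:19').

P[k] = A[0] + ... + A[k]
P[k] includes A[4] iff k >= 4
Affected indices: 4, 5, ..., 7; delta = 3
  P[4]: 17 + 3 = 20
  P[5]: 29 + 3 = 32
  P[6]: 20 + 3 = 23
  P[7]: 28 + 3 = 31

Answer: 4:20 5:32 6:23 7:31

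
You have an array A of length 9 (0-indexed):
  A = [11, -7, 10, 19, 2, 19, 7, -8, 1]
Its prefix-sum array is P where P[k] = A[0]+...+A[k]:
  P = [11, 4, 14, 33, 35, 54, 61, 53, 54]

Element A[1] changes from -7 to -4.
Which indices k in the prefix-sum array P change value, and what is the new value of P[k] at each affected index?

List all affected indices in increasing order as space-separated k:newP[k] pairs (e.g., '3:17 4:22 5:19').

Answer: 1:7 2:17 3:36 4:38 5:57 6:64 7:56 8:57

Derivation:
P[k] = A[0] + ... + A[k]
P[k] includes A[1] iff k >= 1
Affected indices: 1, 2, ..., 8; delta = 3
  P[1]: 4 + 3 = 7
  P[2]: 14 + 3 = 17
  P[3]: 33 + 3 = 36
  P[4]: 35 + 3 = 38
  P[5]: 54 + 3 = 57
  P[6]: 61 + 3 = 64
  P[7]: 53 + 3 = 56
  P[8]: 54 + 3 = 57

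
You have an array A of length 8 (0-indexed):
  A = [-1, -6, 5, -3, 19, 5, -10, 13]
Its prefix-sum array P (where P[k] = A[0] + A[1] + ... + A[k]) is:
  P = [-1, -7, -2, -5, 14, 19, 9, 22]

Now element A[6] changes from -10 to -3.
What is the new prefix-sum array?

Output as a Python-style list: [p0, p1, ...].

Change: A[6] -10 -> -3, delta = 7
P[k] for k < 6: unchanged (A[6] not included)
P[k] for k >= 6: shift by delta = 7
  P[0] = -1 + 0 = -1
  P[1] = -7 + 0 = -7
  P[2] = -2 + 0 = -2
  P[3] = -5 + 0 = -5
  P[4] = 14 + 0 = 14
  P[5] = 19 + 0 = 19
  P[6] = 9 + 7 = 16
  P[7] = 22 + 7 = 29

Answer: [-1, -7, -2, -5, 14, 19, 16, 29]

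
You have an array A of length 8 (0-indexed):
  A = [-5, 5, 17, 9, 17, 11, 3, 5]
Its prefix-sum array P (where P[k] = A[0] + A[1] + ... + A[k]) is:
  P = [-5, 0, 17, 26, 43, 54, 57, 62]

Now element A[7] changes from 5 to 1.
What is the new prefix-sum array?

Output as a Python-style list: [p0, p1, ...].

Change: A[7] 5 -> 1, delta = -4
P[k] for k < 7: unchanged (A[7] not included)
P[k] for k >= 7: shift by delta = -4
  P[0] = -5 + 0 = -5
  P[1] = 0 + 0 = 0
  P[2] = 17 + 0 = 17
  P[3] = 26 + 0 = 26
  P[4] = 43 + 0 = 43
  P[5] = 54 + 0 = 54
  P[6] = 57 + 0 = 57
  P[7] = 62 + -4 = 58

Answer: [-5, 0, 17, 26, 43, 54, 57, 58]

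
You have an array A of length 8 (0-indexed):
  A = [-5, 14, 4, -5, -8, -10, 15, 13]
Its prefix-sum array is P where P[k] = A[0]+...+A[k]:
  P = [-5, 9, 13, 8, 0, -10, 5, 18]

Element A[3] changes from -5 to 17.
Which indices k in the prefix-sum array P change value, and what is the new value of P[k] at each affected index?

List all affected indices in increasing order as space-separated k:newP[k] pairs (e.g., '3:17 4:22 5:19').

P[k] = A[0] + ... + A[k]
P[k] includes A[3] iff k >= 3
Affected indices: 3, 4, ..., 7; delta = 22
  P[3]: 8 + 22 = 30
  P[4]: 0 + 22 = 22
  P[5]: -10 + 22 = 12
  P[6]: 5 + 22 = 27
  P[7]: 18 + 22 = 40

Answer: 3:30 4:22 5:12 6:27 7:40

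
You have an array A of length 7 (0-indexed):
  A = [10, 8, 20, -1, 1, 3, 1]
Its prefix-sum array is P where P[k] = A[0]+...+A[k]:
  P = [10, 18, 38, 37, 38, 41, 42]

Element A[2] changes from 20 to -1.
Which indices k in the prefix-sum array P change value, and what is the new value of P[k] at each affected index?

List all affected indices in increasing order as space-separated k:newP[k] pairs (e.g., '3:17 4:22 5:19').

P[k] = A[0] + ... + A[k]
P[k] includes A[2] iff k >= 2
Affected indices: 2, 3, ..., 6; delta = -21
  P[2]: 38 + -21 = 17
  P[3]: 37 + -21 = 16
  P[4]: 38 + -21 = 17
  P[5]: 41 + -21 = 20
  P[6]: 42 + -21 = 21

Answer: 2:17 3:16 4:17 5:20 6:21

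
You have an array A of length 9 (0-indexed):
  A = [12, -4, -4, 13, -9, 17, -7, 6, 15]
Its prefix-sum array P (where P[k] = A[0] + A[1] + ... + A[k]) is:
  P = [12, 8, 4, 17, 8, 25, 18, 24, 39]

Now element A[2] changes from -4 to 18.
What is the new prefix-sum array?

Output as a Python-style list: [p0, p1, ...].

Change: A[2] -4 -> 18, delta = 22
P[k] for k < 2: unchanged (A[2] not included)
P[k] for k >= 2: shift by delta = 22
  P[0] = 12 + 0 = 12
  P[1] = 8 + 0 = 8
  P[2] = 4 + 22 = 26
  P[3] = 17 + 22 = 39
  P[4] = 8 + 22 = 30
  P[5] = 25 + 22 = 47
  P[6] = 18 + 22 = 40
  P[7] = 24 + 22 = 46
  P[8] = 39 + 22 = 61

Answer: [12, 8, 26, 39, 30, 47, 40, 46, 61]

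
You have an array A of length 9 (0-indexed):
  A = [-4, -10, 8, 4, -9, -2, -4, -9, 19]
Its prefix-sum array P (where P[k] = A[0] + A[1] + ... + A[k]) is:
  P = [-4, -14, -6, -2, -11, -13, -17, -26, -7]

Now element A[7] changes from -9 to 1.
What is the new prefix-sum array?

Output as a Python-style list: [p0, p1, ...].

Answer: [-4, -14, -6, -2, -11, -13, -17, -16, 3]

Derivation:
Change: A[7] -9 -> 1, delta = 10
P[k] for k < 7: unchanged (A[7] not included)
P[k] for k >= 7: shift by delta = 10
  P[0] = -4 + 0 = -4
  P[1] = -14 + 0 = -14
  P[2] = -6 + 0 = -6
  P[3] = -2 + 0 = -2
  P[4] = -11 + 0 = -11
  P[5] = -13 + 0 = -13
  P[6] = -17 + 0 = -17
  P[7] = -26 + 10 = -16
  P[8] = -7 + 10 = 3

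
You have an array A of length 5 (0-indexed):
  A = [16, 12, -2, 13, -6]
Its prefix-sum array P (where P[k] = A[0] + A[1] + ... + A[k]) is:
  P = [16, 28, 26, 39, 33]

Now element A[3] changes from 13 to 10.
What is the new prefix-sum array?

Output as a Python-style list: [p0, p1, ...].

Answer: [16, 28, 26, 36, 30]

Derivation:
Change: A[3] 13 -> 10, delta = -3
P[k] for k < 3: unchanged (A[3] not included)
P[k] for k >= 3: shift by delta = -3
  P[0] = 16 + 0 = 16
  P[1] = 28 + 0 = 28
  P[2] = 26 + 0 = 26
  P[3] = 39 + -3 = 36
  P[4] = 33 + -3 = 30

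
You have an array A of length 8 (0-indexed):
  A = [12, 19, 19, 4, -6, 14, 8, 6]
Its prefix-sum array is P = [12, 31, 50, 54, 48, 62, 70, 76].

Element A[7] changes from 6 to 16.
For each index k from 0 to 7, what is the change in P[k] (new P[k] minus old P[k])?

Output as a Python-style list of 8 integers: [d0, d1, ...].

Answer: [0, 0, 0, 0, 0, 0, 0, 10]

Derivation:
Element change: A[7] 6 -> 16, delta = 10
For k < 7: P[k] unchanged, delta_P[k] = 0
For k >= 7: P[k] shifts by exactly 10
Delta array: [0, 0, 0, 0, 0, 0, 0, 10]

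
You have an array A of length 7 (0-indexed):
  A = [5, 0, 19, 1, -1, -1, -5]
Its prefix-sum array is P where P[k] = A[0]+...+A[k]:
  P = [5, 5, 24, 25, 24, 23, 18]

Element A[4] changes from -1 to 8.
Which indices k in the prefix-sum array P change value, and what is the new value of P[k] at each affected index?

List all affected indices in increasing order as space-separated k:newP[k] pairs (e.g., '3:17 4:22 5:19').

Answer: 4:33 5:32 6:27

Derivation:
P[k] = A[0] + ... + A[k]
P[k] includes A[4] iff k >= 4
Affected indices: 4, 5, ..., 6; delta = 9
  P[4]: 24 + 9 = 33
  P[5]: 23 + 9 = 32
  P[6]: 18 + 9 = 27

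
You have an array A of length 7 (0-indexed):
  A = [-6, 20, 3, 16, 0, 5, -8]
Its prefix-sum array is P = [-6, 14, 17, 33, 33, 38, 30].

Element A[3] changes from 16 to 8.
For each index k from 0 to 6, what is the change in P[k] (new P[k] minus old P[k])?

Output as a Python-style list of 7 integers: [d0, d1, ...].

Element change: A[3] 16 -> 8, delta = -8
For k < 3: P[k] unchanged, delta_P[k] = 0
For k >= 3: P[k] shifts by exactly -8
Delta array: [0, 0, 0, -8, -8, -8, -8]

Answer: [0, 0, 0, -8, -8, -8, -8]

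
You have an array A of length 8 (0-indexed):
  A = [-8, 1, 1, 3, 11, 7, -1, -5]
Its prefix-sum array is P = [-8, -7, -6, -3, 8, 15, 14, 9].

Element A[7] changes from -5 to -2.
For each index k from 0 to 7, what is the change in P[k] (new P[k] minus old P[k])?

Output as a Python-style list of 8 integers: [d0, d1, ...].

Element change: A[7] -5 -> -2, delta = 3
For k < 7: P[k] unchanged, delta_P[k] = 0
For k >= 7: P[k] shifts by exactly 3
Delta array: [0, 0, 0, 0, 0, 0, 0, 3]

Answer: [0, 0, 0, 0, 0, 0, 0, 3]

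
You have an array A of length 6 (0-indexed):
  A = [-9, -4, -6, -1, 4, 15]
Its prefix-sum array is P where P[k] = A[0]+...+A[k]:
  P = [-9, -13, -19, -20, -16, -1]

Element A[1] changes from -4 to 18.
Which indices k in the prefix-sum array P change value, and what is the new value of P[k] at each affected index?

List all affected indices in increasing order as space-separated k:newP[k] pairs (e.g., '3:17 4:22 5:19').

Answer: 1:9 2:3 3:2 4:6 5:21

Derivation:
P[k] = A[0] + ... + A[k]
P[k] includes A[1] iff k >= 1
Affected indices: 1, 2, ..., 5; delta = 22
  P[1]: -13 + 22 = 9
  P[2]: -19 + 22 = 3
  P[3]: -20 + 22 = 2
  P[4]: -16 + 22 = 6
  P[5]: -1 + 22 = 21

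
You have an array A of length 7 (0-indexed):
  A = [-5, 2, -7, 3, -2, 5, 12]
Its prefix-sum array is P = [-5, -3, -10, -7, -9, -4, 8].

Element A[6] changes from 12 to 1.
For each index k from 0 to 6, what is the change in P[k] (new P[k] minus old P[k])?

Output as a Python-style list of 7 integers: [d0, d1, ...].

Answer: [0, 0, 0, 0, 0, 0, -11]

Derivation:
Element change: A[6] 12 -> 1, delta = -11
For k < 6: P[k] unchanged, delta_P[k] = 0
For k >= 6: P[k] shifts by exactly -11
Delta array: [0, 0, 0, 0, 0, 0, -11]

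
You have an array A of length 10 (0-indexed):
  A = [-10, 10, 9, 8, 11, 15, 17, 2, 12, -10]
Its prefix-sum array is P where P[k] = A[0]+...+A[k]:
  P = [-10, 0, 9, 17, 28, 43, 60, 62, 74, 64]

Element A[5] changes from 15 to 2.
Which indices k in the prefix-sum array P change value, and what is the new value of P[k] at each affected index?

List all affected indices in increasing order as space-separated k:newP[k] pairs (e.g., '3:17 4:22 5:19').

P[k] = A[0] + ... + A[k]
P[k] includes A[5] iff k >= 5
Affected indices: 5, 6, ..., 9; delta = -13
  P[5]: 43 + -13 = 30
  P[6]: 60 + -13 = 47
  P[7]: 62 + -13 = 49
  P[8]: 74 + -13 = 61
  P[9]: 64 + -13 = 51

Answer: 5:30 6:47 7:49 8:61 9:51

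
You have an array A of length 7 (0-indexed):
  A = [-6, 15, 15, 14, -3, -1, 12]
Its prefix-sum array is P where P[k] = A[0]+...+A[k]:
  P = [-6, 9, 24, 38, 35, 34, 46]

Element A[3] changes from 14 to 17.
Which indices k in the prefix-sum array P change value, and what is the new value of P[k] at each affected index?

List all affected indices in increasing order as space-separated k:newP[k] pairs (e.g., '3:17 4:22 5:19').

P[k] = A[0] + ... + A[k]
P[k] includes A[3] iff k >= 3
Affected indices: 3, 4, ..., 6; delta = 3
  P[3]: 38 + 3 = 41
  P[4]: 35 + 3 = 38
  P[5]: 34 + 3 = 37
  P[6]: 46 + 3 = 49

Answer: 3:41 4:38 5:37 6:49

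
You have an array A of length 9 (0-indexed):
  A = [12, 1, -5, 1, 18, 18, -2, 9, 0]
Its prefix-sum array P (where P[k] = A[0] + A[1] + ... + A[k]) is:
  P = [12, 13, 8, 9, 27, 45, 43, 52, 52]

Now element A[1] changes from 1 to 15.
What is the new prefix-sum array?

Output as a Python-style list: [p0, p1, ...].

Answer: [12, 27, 22, 23, 41, 59, 57, 66, 66]

Derivation:
Change: A[1] 1 -> 15, delta = 14
P[k] for k < 1: unchanged (A[1] not included)
P[k] for k >= 1: shift by delta = 14
  P[0] = 12 + 0 = 12
  P[1] = 13 + 14 = 27
  P[2] = 8 + 14 = 22
  P[3] = 9 + 14 = 23
  P[4] = 27 + 14 = 41
  P[5] = 45 + 14 = 59
  P[6] = 43 + 14 = 57
  P[7] = 52 + 14 = 66
  P[8] = 52 + 14 = 66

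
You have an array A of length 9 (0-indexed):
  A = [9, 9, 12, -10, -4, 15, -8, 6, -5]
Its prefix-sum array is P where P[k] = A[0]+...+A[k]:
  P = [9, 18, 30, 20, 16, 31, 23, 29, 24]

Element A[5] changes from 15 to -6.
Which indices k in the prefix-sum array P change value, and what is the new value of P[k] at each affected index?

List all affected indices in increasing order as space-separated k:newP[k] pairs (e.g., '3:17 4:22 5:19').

Answer: 5:10 6:2 7:8 8:3

Derivation:
P[k] = A[0] + ... + A[k]
P[k] includes A[5] iff k >= 5
Affected indices: 5, 6, ..., 8; delta = -21
  P[5]: 31 + -21 = 10
  P[6]: 23 + -21 = 2
  P[7]: 29 + -21 = 8
  P[8]: 24 + -21 = 3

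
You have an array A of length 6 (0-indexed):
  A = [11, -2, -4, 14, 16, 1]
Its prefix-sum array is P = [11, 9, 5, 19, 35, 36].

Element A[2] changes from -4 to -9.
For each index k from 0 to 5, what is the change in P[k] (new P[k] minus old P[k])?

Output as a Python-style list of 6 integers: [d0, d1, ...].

Element change: A[2] -4 -> -9, delta = -5
For k < 2: P[k] unchanged, delta_P[k] = 0
For k >= 2: P[k] shifts by exactly -5
Delta array: [0, 0, -5, -5, -5, -5]

Answer: [0, 0, -5, -5, -5, -5]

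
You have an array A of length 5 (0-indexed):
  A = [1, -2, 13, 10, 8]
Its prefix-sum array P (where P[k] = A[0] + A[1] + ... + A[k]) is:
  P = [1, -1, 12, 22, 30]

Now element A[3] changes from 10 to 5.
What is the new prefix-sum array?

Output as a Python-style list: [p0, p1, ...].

Answer: [1, -1, 12, 17, 25]

Derivation:
Change: A[3] 10 -> 5, delta = -5
P[k] for k < 3: unchanged (A[3] not included)
P[k] for k >= 3: shift by delta = -5
  P[0] = 1 + 0 = 1
  P[1] = -1 + 0 = -1
  P[2] = 12 + 0 = 12
  P[3] = 22 + -5 = 17
  P[4] = 30 + -5 = 25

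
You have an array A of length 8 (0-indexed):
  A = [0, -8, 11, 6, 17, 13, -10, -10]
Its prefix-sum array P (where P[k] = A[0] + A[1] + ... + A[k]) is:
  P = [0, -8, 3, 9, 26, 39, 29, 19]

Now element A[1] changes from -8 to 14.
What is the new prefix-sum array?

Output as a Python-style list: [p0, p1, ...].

Answer: [0, 14, 25, 31, 48, 61, 51, 41]

Derivation:
Change: A[1] -8 -> 14, delta = 22
P[k] for k < 1: unchanged (A[1] not included)
P[k] for k >= 1: shift by delta = 22
  P[0] = 0 + 0 = 0
  P[1] = -8 + 22 = 14
  P[2] = 3 + 22 = 25
  P[3] = 9 + 22 = 31
  P[4] = 26 + 22 = 48
  P[5] = 39 + 22 = 61
  P[6] = 29 + 22 = 51
  P[7] = 19 + 22 = 41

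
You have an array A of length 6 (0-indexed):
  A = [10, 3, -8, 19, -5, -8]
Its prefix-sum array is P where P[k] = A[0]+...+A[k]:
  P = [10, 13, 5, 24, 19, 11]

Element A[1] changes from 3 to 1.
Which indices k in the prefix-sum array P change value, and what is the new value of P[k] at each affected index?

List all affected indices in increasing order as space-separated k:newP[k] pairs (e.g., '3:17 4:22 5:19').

Answer: 1:11 2:3 3:22 4:17 5:9

Derivation:
P[k] = A[0] + ... + A[k]
P[k] includes A[1] iff k >= 1
Affected indices: 1, 2, ..., 5; delta = -2
  P[1]: 13 + -2 = 11
  P[2]: 5 + -2 = 3
  P[3]: 24 + -2 = 22
  P[4]: 19 + -2 = 17
  P[5]: 11 + -2 = 9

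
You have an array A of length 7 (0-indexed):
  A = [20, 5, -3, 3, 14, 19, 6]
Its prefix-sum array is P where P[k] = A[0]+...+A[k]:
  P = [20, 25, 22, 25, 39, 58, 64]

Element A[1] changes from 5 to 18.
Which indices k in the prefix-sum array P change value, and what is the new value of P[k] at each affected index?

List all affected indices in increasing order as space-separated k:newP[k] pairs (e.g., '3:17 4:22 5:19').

P[k] = A[0] + ... + A[k]
P[k] includes A[1] iff k >= 1
Affected indices: 1, 2, ..., 6; delta = 13
  P[1]: 25 + 13 = 38
  P[2]: 22 + 13 = 35
  P[3]: 25 + 13 = 38
  P[4]: 39 + 13 = 52
  P[5]: 58 + 13 = 71
  P[6]: 64 + 13 = 77

Answer: 1:38 2:35 3:38 4:52 5:71 6:77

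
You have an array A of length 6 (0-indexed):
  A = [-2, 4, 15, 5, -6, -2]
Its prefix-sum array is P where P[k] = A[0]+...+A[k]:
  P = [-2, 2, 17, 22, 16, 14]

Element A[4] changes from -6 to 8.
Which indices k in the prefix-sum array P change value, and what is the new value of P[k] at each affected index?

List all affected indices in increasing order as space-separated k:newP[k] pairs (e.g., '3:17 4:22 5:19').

Answer: 4:30 5:28

Derivation:
P[k] = A[0] + ... + A[k]
P[k] includes A[4] iff k >= 4
Affected indices: 4, 5, ..., 5; delta = 14
  P[4]: 16 + 14 = 30
  P[5]: 14 + 14 = 28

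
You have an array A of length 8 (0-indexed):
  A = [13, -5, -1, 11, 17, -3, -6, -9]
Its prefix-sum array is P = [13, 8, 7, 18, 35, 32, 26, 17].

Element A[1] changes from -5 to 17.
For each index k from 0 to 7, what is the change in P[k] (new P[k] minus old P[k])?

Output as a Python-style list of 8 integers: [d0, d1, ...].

Element change: A[1] -5 -> 17, delta = 22
For k < 1: P[k] unchanged, delta_P[k] = 0
For k >= 1: P[k] shifts by exactly 22
Delta array: [0, 22, 22, 22, 22, 22, 22, 22]

Answer: [0, 22, 22, 22, 22, 22, 22, 22]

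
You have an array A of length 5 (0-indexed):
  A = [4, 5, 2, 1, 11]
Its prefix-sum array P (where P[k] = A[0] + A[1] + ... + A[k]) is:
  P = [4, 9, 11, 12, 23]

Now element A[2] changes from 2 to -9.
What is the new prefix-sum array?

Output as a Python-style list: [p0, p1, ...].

Change: A[2] 2 -> -9, delta = -11
P[k] for k < 2: unchanged (A[2] not included)
P[k] for k >= 2: shift by delta = -11
  P[0] = 4 + 0 = 4
  P[1] = 9 + 0 = 9
  P[2] = 11 + -11 = 0
  P[3] = 12 + -11 = 1
  P[4] = 23 + -11 = 12

Answer: [4, 9, 0, 1, 12]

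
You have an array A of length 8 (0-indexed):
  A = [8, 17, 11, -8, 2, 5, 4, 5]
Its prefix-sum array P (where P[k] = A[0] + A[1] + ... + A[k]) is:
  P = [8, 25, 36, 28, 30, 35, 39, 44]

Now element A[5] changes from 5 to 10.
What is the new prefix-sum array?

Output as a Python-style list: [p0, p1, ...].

Change: A[5] 5 -> 10, delta = 5
P[k] for k < 5: unchanged (A[5] not included)
P[k] for k >= 5: shift by delta = 5
  P[0] = 8 + 0 = 8
  P[1] = 25 + 0 = 25
  P[2] = 36 + 0 = 36
  P[3] = 28 + 0 = 28
  P[4] = 30 + 0 = 30
  P[5] = 35 + 5 = 40
  P[6] = 39 + 5 = 44
  P[7] = 44 + 5 = 49

Answer: [8, 25, 36, 28, 30, 40, 44, 49]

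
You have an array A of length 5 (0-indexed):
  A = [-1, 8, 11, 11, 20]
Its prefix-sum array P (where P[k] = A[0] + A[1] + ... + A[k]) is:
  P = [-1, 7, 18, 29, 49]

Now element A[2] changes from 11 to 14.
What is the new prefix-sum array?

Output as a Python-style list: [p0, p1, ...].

Answer: [-1, 7, 21, 32, 52]

Derivation:
Change: A[2] 11 -> 14, delta = 3
P[k] for k < 2: unchanged (A[2] not included)
P[k] for k >= 2: shift by delta = 3
  P[0] = -1 + 0 = -1
  P[1] = 7 + 0 = 7
  P[2] = 18 + 3 = 21
  P[3] = 29 + 3 = 32
  P[4] = 49 + 3 = 52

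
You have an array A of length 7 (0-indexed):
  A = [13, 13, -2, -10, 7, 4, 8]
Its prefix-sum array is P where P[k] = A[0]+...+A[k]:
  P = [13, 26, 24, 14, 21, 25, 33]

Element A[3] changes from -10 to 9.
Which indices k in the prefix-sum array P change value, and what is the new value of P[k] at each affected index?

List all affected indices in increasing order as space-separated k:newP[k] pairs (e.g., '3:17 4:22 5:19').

Answer: 3:33 4:40 5:44 6:52

Derivation:
P[k] = A[0] + ... + A[k]
P[k] includes A[3] iff k >= 3
Affected indices: 3, 4, ..., 6; delta = 19
  P[3]: 14 + 19 = 33
  P[4]: 21 + 19 = 40
  P[5]: 25 + 19 = 44
  P[6]: 33 + 19 = 52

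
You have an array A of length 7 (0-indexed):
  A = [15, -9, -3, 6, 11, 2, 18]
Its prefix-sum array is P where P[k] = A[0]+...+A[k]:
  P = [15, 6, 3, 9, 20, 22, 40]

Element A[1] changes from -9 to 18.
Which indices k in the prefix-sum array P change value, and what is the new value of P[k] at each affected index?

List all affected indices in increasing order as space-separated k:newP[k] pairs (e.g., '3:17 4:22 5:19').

P[k] = A[0] + ... + A[k]
P[k] includes A[1] iff k >= 1
Affected indices: 1, 2, ..., 6; delta = 27
  P[1]: 6 + 27 = 33
  P[2]: 3 + 27 = 30
  P[3]: 9 + 27 = 36
  P[4]: 20 + 27 = 47
  P[5]: 22 + 27 = 49
  P[6]: 40 + 27 = 67

Answer: 1:33 2:30 3:36 4:47 5:49 6:67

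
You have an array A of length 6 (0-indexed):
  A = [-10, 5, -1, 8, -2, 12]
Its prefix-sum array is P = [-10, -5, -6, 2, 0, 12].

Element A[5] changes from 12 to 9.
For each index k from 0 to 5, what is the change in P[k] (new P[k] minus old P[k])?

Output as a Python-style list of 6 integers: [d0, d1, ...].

Answer: [0, 0, 0, 0, 0, -3]

Derivation:
Element change: A[5] 12 -> 9, delta = -3
For k < 5: P[k] unchanged, delta_P[k] = 0
For k >= 5: P[k] shifts by exactly -3
Delta array: [0, 0, 0, 0, 0, -3]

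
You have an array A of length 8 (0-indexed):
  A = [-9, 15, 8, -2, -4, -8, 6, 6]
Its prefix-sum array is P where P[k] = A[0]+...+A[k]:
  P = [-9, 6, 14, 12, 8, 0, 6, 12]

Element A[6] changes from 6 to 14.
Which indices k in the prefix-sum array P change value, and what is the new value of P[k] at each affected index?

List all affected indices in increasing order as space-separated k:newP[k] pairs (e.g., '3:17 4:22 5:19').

P[k] = A[0] + ... + A[k]
P[k] includes A[6] iff k >= 6
Affected indices: 6, 7, ..., 7; delta = 8
  P[6]: 6 + 8 = 14
  P[7]: 12 + 8 = 20

Answer: 6:14 7:20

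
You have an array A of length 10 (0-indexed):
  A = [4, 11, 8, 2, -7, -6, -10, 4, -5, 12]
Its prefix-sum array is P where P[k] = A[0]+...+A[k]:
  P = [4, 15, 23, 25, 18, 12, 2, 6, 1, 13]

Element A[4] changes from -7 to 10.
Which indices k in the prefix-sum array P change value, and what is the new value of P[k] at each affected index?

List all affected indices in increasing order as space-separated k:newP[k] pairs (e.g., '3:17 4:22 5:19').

Answer: 4:35 5:29 6:19 7:23 8:18 9:30

Derivation:
P[k] = A[0] + ... + A[k]
P[k] includes A[4] iff k >= 4
Affected indices: 4, 5, ..., 9; delta = 17
  P[4]: 18 + 17 = 35
  P[5]: 12 + 17 = 29
  P[6]: 2 + 17 = 19
  P[7]: 6 + 17 = 23
  P[8]: 1 + 17 = 18
  P[9]: 13 + 17 = 30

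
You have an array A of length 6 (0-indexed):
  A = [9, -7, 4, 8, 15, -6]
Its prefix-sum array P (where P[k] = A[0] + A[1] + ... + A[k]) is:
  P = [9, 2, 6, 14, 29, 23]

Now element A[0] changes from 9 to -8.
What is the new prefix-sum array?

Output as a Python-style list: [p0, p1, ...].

Answer: [-8, -15, -11, -3, 12, 6]

Derivation:
Change: A[0] 9 -> -8, delta = -17
P[k] for k < 0: unchanged (A[0] not included)
P[k] for k >= 0: shift by delta = -17
  P[0] = 9 + -17 = -8
  P[1] = 2 + -17 = -15
  P[2] = 6 + -17 = -11
  P[3] = 14 + -17 = -3
  P[4] = 29 + -17 = 12
  P[5] = 23 + -17 = 6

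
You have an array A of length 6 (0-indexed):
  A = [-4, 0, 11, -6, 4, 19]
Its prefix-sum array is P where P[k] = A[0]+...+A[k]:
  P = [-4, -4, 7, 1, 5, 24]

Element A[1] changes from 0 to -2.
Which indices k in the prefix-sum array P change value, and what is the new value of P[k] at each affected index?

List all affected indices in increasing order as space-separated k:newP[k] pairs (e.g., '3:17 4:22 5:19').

Answer: 1:-6 2:5 3:-1 4:3 5:22

Derivation:
P[k] = A[0] + ... + A[k]
P[k] includes A[1] iff k >= 1
Affected indices: 1, 2, ..., 5; delta = -2
  P[1]: -4 + -2 = -6
  P[2]: 7 + -2 = 5
  P[3]: 1 + -2 = -1
  P[4]: 5 + -2 = 3
  P[5]: 24 + -2 = 22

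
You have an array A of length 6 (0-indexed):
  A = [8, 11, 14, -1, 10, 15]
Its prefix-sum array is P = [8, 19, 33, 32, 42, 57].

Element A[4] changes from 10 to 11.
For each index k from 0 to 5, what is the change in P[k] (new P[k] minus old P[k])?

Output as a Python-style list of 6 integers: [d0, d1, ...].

Answer: [0, 0, 0, 0, 1, 1]

Derivation:
Element change: A[4] 10 -> 11, delta = 1
For k < 4: P[k] unchanged, delta_P[k] = 0
For k >= 4: P[k] shifts by exactly 1
Delta array: [0, 0, 0, 0, 1, 1]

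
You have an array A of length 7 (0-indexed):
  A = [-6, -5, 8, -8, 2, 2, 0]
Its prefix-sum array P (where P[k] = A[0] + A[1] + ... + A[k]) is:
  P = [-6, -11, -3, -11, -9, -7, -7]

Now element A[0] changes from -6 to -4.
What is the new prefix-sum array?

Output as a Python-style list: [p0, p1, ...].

Answer: [-4, -9, -1, -9, -7, -5, -5]

Derivation:
Change: A[0] -6 -> -4, delta = 2
P[k] for k < 0: unchanged (A[0] not included)
P[k] for k >= 0: shift by delta = 2
  P[0] = -6 + 2 = -4
  P[1] = -11 + 2 = -9
  P[2] = -3 + 2 = -1
  P[3] = -11 + 2 = -9
  P[4] = -9 + 2 = -7
  P[5] = -7 + 2 = -5
  P[6] = -7 + 2 = -5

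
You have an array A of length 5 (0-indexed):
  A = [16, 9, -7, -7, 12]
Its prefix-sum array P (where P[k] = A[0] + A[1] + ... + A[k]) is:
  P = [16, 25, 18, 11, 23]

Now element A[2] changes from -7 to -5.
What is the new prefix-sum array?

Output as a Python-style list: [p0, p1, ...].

Change: A[2] -7 -> -5, delta = 2
P[k] for k < 2: unchanged (A[2] not included)
P[k] for k >= 2: shift by delta = 2
  P[0] = 16 + 0 = 16
  P[1] = 25 + 0 = 25
  P[2] = 18 + 2 = 20
  P[3] = 11 + 2 = 13
  P[4] = 23 + 2 = 25

Answer: [16, 25, 20, 13, 25]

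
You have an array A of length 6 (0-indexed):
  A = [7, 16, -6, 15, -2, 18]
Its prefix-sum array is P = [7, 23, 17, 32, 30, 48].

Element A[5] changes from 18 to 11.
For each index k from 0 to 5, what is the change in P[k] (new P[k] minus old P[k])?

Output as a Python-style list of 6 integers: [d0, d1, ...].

Element change: A[5] 18 -> 11, delta = -7
For k < 5: P[k] unchanged, delta_P[k] = 0
For k >= 5: P[k] shifts by exactly -7
Delta array: [0, 0, 0, 0, 0, -7]

Answer: [0, 0, 0, 0, 0, -7]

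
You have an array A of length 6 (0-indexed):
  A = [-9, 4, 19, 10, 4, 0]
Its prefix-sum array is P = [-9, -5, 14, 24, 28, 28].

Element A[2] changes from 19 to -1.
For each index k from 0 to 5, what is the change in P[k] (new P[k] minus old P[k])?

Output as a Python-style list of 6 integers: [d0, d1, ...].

Element change: A[2] 19 -> -1, delta = -20
For k < 2: P[k] unchanged, delta_P[k] = 0
For k >= 2: P[k] shifts by exactly -20
Delta array: [0, 0, -20, -20, -20, -20]

Answer: [0, 0, -20, -20, -20, -20]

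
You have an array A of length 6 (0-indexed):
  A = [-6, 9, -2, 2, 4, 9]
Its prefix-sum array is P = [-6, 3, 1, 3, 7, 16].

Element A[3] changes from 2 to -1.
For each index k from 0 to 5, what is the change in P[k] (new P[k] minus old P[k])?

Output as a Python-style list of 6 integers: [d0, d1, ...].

Element change: A[3] 2 -> -1, delta = -3
For k < 3: P[k] unchanged, delta_P[k] = 0
For k >= 3: P[k] shifts by exactly -3
Delta array: [0, 0, 0, -3, -3, -3]

Answer: [0, 0, 0, -3, -3, -3]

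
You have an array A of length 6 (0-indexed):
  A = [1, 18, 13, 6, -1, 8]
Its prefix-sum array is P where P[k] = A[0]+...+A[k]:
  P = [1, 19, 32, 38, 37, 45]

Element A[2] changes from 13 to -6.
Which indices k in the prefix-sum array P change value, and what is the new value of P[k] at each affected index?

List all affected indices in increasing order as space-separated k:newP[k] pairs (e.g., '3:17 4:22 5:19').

P[k] = A[0] + ... + A[k]
P[k] includes A[2] iff k >= 2
Affected indices: 2, 3, ..., 5; delta = -19
  P[2]: 32 + -19 = 13
  P[3]: 38 + -19 = 19
  P[4]: 37 + -19 = 18
  P[5]: 45 + -19 = 26

Answer: 2:13 3:19 4:18 5:26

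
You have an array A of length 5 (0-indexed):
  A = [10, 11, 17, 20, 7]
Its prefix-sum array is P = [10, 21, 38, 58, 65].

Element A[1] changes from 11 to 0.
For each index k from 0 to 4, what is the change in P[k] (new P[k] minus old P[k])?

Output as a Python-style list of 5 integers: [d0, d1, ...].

Element change: A[1] 11 -> 0, delta = -11
For k < 1: P[k] unchanged, delta_P[k] = 0
For k >= 1: P[k] shifts by exactly -11
Delta array: [0, -11, -11, -11, -11]

Answer: [0, -11, -11, -11, -11]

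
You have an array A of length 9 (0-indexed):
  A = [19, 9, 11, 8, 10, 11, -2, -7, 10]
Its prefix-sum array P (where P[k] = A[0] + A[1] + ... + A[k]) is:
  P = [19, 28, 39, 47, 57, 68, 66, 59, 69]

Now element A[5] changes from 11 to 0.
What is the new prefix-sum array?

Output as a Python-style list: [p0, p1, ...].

Answer: [19, 28, 39, 47, 57, 57, 55, 48, 58]

Derivation:
Change: A[5] 11 -> 0, delta = -11
P[k] for k < 5: unchanged (A[5] not included)
P[k] for k >= 5: shift by delta = -11
  P[0] = 19 + 0 = 19
  P[1] = 28 + 0 = 28
  P[2] = 39 + 0 = 39
  P[3] = 47 + 0 = 47
  P[4] = 57 + 0 = 57
  P[5] = 68 + -11 = 57
  P[6] = 66 + -11 = 55
  P[7] = 59 + -11 = 48
  P[8] = 69 + -11 = 58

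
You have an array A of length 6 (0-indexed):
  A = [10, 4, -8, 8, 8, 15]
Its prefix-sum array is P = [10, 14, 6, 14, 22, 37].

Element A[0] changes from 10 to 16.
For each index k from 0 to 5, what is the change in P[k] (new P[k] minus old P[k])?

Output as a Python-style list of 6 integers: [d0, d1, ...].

Answer: [6, 6, 6, 6, 6, 6]

Derivation:
Element change: A[0] 10 -> 16, delta = 6
For k < 0: P[k] unchanged, delta_P[k] = 0
For k >= 0: P[k] shifts by exactly 6
Delta array: [6, 6, 6, 6, 6, 6]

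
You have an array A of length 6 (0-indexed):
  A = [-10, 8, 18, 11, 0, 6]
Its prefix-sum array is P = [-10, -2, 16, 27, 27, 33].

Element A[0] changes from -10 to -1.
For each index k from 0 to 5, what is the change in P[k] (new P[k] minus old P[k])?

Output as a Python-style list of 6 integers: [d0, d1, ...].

Answer: [9, 9, 9, 9, 9, 9]

Derivation:
Element change: A[0] -10 -> -1, delta = 9
For k < 0: P[k] unchanged, delta_P[k] = 0
For k >= 0: P[k] shifts by exactly 9
Delta array: [9, 9, 9, 9, 9, 9]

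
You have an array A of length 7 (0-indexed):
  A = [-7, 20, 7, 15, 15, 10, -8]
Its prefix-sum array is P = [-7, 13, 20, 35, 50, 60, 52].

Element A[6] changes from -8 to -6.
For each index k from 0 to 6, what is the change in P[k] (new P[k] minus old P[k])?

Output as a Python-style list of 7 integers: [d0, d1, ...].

Element change: A[6] -8 -> -6, delta = 2
For k < 6: P[k] unchanged, delta_P[k] = 0
For k >= 6: P[k] shifts by exactly 2
Delta array: [0, 0, 0, 0, 0, 0, 2]

Answer: [0, 0, 0, 0, 0, 0, 2]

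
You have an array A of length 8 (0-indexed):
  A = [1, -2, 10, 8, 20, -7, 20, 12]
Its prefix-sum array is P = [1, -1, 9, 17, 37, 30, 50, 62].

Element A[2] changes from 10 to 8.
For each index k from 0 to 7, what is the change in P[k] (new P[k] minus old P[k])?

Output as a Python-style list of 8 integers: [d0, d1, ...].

Answer: [0, 0, -2, -2, -2, -2, -2, -2]

Derivation:
Element change: A[2] 10 -> 8, delta = -2
For k < 2: P[k] unchanged, delta_P[k] = 0
For k >= 2: P[k] shifts by exactly -2
Delta array: [0, 0, -2, -2, -2, -2, -2, -2]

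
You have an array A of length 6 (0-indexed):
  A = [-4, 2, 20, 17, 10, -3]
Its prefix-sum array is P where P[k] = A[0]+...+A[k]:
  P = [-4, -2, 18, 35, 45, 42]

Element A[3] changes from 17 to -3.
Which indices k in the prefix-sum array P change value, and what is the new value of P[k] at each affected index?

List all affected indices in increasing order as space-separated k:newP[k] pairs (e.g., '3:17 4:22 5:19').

P[k] = A[0] + ... + A[k]
P[k] includes A[3] iff k >= 3
Affected indices: 3, 4, ..., 5; delta = -20
  P[3]: 35 + -20 = 15
  P[4]: 45 + -20 = 25
  P[5]: 42 + -20 = 22

Answer: 3:15 4:25 5:22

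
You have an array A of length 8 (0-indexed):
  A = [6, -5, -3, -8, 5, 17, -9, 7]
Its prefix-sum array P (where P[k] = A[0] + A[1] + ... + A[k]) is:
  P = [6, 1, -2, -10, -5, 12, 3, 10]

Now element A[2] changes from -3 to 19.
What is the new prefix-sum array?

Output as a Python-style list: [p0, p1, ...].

Change: A[2] -3 -> 19, delta = 22
P[k] for k < 2: unchanged (A[2] not included)
P[k] for k >= 2: shift by delta = 22
  P[0] = 6 + 0 = 6
  P[1] = 1 + 0 = 1
  P[2] = -2 + 22 = 20
  P[3] = -10 + 22 = 12
  P[4] = -5 + 22 = 17
  P[5] = 12 + 22 = 34
  P[6] = 3 + 22 = 25
  P[7] = 10 + 22 = 32

Answer: [6, 1, 20, 12, 17, 34, 25, 32]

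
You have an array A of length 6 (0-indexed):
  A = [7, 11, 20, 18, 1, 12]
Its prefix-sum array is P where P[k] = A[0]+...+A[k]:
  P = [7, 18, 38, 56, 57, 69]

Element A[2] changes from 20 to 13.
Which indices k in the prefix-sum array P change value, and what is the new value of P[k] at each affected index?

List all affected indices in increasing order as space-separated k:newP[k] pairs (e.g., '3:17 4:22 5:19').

P[k] = A[0] + ... + A[k]
P[k] includes A[2] iff k >= 2
Affected indices: 2, 3, ..., 5; delta = -7
  P[2]: 38 + -7 = 31
  P[3]: 56 + -7 = 49
  P[4]: 57 + -7 = 50
  P[5]: 69 + -7 = 62

Answer: 2:31 3:49 4:50 5:62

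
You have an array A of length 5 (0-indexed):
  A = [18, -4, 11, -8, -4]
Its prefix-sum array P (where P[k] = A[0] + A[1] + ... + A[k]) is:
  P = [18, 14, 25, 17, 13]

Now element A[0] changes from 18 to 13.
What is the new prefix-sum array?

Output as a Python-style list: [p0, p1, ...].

Change: A[0] 18 -> 13, delta = -5
P[k] for k < 0: unchanged (A[0] not included)
P[k] for k >= 0: shift by delta = -5
  P[0] = 18 + -5 = 13
  P[1] = 14 + -5 = 9
  P[2] = 25 + -5 = 20
  P[3] = 17 + -5 = 12
  P[4] = 13 + -5 = 8

Answer: [13, 9, 20, 12, 8]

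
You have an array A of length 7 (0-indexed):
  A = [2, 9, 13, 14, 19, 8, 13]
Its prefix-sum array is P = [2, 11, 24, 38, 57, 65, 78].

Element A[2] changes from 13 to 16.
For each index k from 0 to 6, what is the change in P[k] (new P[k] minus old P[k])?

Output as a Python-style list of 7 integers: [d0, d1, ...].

Element change: A[2] 13 -> 16, delta = 3
For k < 2: P[k] unchanged, delta_P[k] = 0
For k >= 2: P[k] shifts by exactly 3
Delta array: [0, 0, 3, 3, 3, 3, 3]

Answer: [0, 0, 3, 3, 3, 3, 3]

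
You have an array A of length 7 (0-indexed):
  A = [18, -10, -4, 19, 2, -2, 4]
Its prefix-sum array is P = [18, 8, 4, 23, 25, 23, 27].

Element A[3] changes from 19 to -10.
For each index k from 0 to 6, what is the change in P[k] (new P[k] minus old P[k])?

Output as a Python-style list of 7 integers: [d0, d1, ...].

Answer: [0, 0, 0, -29, -29, -29, -29]

Derivation:
Element change: A[3] 19 -> -10, delta = -29
For k < 3: P[k] unchanged, delta_P[k] = 0
For k >= 3: P[k] shifts by exactly -29
Delta array: [0, 0, 0, -29, -29, -29, -29]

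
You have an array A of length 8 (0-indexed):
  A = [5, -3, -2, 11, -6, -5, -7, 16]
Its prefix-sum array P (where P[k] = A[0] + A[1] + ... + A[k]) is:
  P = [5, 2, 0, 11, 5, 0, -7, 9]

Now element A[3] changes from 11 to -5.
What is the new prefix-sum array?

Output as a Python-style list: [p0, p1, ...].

Answer: [5, 2, 0, -5, -11, -16, -23, -7]

Derivation:
Change: A[3] 11 -> -5, delta = -16
P[k] for k < 3: unchanged (A[3] not included)
P[k] for k >= 3: shift by delta = -16
  P[0] = 5 + 0 = 5
  P[1] = 2 + 0 = 2
  P[2] = 0 + 0 = 0
  P[3] = 11 + -16 = -5
  P[4] = 5 + -16 = -11
  P[5] = 0 + -16 = -16
  P[6] = -7 + -16 = -23
  P[7] = 9 + -16 = -7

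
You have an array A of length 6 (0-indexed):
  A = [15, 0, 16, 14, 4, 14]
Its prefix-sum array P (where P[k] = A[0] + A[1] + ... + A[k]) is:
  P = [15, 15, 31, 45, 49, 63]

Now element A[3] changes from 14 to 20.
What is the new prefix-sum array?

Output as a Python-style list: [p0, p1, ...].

Answer: [15, 15, 31, 51, 55, 69]

Derivation:
Change: A[3] 14 -> 20, delta = 6
P[k] for k < 3: unchanged (A[3] not included)
P[k] for k >= 3: shift by delta = 6
  P[0] = 15 + 0 = 15
  P[1] = 15 + 0 = 15
  P[2] = 31 + 0 = 31
  P[3] = 45 + 6 = 51
  P[4] = 49 + 6 = 55
  P[5] = 63 + 6 = 69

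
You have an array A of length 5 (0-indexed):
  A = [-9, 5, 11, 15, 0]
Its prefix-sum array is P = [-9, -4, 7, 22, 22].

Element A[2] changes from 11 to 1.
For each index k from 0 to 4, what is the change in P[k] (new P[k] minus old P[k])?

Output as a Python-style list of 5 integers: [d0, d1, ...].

Element change: A[2] 11 -> 1, delta = -10
For k < 2: P[k] unchanged, delta_P[k] = 0
For k >= 2: P[k] shifts by exactly -10
Delta array: [0, 0, -10, -10, -10]

Answer: [0, 0, -10, -10, -10]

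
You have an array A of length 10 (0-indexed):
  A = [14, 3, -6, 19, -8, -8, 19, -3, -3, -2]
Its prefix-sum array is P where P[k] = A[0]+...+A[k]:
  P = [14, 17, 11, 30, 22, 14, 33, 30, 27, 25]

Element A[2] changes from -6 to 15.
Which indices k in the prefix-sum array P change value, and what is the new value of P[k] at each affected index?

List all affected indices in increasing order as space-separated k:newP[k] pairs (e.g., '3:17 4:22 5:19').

Answer: 2:32 3:51 4:43 5:35 6:54 7:51 8:48 9:46

Derivation:
P[k] = A[0] + ... + A[k]
P[k] includes A[2] iff k >= 2
Affected indices: 2, 3, ..., 9; delta = 21
  P[2]: 11 + 21 = 32
  P[3]: 30 + 21 = 51
  P[4]: 22 + 21 = 43
  P[5]: 14 + 21 = 35
  P[6]: 33 + 21 = 54
  P[7]: 30 + 21 = 51
  P[8]: 27 + 21 = 48
  P[9]: 25 + 21 = 46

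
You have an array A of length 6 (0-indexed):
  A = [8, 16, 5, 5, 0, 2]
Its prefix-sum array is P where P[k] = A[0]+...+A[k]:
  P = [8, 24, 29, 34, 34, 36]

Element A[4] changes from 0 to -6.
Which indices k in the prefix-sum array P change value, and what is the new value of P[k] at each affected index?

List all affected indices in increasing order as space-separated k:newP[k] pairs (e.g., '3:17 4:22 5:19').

P[k] = A[0] + ... + A[k]
P[k] includes A[4] iff k >= 4
Affected indices: 4, 5, ..., 5; delta = -6
  P[4]: 34 + -6 = 28
  P[5]: 36 + -6 = 30

Answer: 4:28 5:30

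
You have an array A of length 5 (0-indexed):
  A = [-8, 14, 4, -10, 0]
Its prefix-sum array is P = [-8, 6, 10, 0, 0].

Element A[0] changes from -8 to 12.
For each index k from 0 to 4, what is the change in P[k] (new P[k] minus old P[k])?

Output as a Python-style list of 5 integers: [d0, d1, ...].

Answer: [20, 20, 20, 20, 20]

Derivation:
Element change: A[0] -8 -> 12, delta = 20
For k < 0: P[k] unchanged, delta_P[k] = 0
For k >= 0: P[k] shifts by exactly 20
Delta array: [20, 20, 20, 20, 20]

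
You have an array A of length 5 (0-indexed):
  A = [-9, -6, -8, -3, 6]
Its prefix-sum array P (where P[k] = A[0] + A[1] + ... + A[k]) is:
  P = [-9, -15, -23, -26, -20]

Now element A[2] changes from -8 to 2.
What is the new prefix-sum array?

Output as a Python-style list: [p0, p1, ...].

Answer: [-9, -15, -13, -16, -10]

Derivation:
Change: A[2] -8 -> 2, delta = 10
P[k] for k < 2: unchanged (A[2] not included)
P[k] for k >= 2: shift by delta = 10
  P[0] = -9 + 0 = -9
  P[1] = -15 + 0 = -15
  P[2] = -23 + 10 = -13
  P[3] = -26 + 10 = -16
  P[4] = -20 + 10 = -10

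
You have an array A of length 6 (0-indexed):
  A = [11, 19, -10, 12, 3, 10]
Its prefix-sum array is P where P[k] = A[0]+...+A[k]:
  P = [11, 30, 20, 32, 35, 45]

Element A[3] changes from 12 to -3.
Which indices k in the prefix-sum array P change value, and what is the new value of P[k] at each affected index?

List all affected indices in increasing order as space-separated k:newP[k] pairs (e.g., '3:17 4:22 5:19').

P[k] = A[0] + ... + A[k]
P[k] includes A[3] iff k >= 3
Affected indices: 3, 4, ..., 5; delta = -15
  P[3]: 32 + -15 = 17
  P[4]: 35 + -15 = 20
  P[5]: 45 + -15 = 30

Answer: 3:17 4:20 5:30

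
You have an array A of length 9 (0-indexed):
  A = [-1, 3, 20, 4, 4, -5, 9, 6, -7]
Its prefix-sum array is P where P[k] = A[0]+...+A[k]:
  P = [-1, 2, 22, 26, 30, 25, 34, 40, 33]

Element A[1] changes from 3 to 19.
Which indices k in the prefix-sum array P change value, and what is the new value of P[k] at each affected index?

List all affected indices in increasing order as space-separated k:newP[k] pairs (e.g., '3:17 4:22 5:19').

P[k] = A[0] + ... + A[k]
P[k] includes A[1] iff k >= 1
Affected indices: 1, 2, ..., 8; delta = 16
  P[1]: 2 + 16 = 18
  P[2]: 22 + 16 = 38
  P[3]: 26 + 16 = 42
  P[4]: 30 + 16 = 46
  P[5]: 25 + 16 = 41
  P[6]: 34 + 16 = 50
  P[7]: 40 + 16 = 56
  P[8]: 33 + 16 = 49

Answer: 1:18 2:38 3:42 4:46 5:41 6:50 7:56 8:49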